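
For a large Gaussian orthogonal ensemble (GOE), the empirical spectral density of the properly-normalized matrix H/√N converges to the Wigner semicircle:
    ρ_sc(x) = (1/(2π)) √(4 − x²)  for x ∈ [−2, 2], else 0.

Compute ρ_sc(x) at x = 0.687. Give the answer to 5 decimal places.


ρ_sc(x) = (1/(2π)) √(4 − x²). With x = 0.687:
  4 − x² = 4 − (0.687)² = 4 − 0.471969 = 3.528031.
  √(4 − x²) = 1.878305.
  1/(2π) = 0.159155.
  ρ_sc(0.687) = 0.159155 · 1.878305 = 0.298942.

Rounded to 5 decimal places: ρ_sc(0.687) ≈ 0.29894.


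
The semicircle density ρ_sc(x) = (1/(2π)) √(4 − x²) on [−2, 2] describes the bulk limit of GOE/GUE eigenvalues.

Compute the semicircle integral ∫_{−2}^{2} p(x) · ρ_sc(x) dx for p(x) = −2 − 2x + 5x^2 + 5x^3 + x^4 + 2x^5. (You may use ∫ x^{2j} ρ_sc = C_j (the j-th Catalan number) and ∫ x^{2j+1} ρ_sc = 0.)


Write p(x) = Σ a_i x^i, split into monomials and integrate each against ρ_sc separately.
Using ∫ x^{2j} ρ_sc = C_j = (1/(j+1)) C(2j, j) (Catalan numbers) and ∫ x^{2j+1} ρ_sc = 0 (odd monomials vanish by symmetry):
  i = 0 (even): a_0 · C_{0} = -2 · 1 = -2
  i = 1 (odd): ∫ x^1 ρ_sc = 0 (vanishes)
  i = 2 (even): a_2 · C_{1} = 5 · 1 = 5
  i = 3 (odd): ∫ x^3 ρ_sc = 0 (vanishes)
  i = 4 (even): a_4 · C_{2} = 1 · 2 = 2
  i = 5 (odd): ∫ x^5 ρ_sc = 0 (vanishes)

Summing the contributions: ∫_{−2}^{2} p(x) ρ_sc(x) dx = (-2) + 5 + 2 = 5.


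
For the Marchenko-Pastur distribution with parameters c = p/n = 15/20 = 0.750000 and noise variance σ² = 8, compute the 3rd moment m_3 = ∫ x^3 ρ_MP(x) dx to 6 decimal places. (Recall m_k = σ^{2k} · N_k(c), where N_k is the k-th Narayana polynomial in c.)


E[X³] = σ⁶ (1 + 3c + c²) (third MP moment). With σ² = 8 (so σ⁶ = 512) and c = 15/20 = 0.750000: E[X³] = 512 · (1 + 3·0.750000 + (0.750000)²) = 512 · 3.812500.

So E[X^3] = 1952.000000.


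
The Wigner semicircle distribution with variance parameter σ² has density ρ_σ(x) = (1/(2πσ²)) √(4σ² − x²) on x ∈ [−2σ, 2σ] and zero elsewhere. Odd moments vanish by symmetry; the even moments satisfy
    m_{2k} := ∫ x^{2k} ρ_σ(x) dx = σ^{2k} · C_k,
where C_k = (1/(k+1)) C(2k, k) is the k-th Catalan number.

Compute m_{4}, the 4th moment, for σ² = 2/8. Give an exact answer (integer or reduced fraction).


By the scaled semicircle moment identity, m_{2k} = σ^{2k} · C_k with k = 2.
C_2 = (1/(k+1)) · C(2k, k) = (1/3) · C(4, 2) = (1/3) · 6 = 2.
σ^{2k} = (σ²)^k = (2/8)^2 = 1/16.

Therefore m_{4} = σ^{4} · C_2 = (1/16) · 2 = 1/8.


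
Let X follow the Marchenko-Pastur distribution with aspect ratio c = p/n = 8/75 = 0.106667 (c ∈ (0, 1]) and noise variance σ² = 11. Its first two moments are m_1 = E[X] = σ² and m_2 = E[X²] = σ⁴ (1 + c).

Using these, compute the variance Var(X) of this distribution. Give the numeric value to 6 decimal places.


m_1 = E[X] = σ² = 11, so m_1² = 121.
m_2 = E[X²] = σ⁴ (1 + c) = 121 · (1 + 0.106667) = 121 · 1.106667 = 133.906667.
(Note m_2 − m_1² simplifies to c · σ⁴ = 0.106667 · 121.)

Var(X) = m_2 − m_1² = 133.906667 − 121 = 12.906667.


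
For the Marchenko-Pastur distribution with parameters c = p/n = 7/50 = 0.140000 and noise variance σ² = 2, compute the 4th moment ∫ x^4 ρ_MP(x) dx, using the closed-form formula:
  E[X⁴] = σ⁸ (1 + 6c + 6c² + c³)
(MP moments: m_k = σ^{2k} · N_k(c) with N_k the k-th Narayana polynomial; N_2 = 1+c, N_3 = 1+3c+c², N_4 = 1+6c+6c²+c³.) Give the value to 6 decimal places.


E[X⁴] = σ⁸ (1 + 6c + 6c² + c³) (fourth MP moment). With σ² = 2 (so σ⁸ = 16) and c = 7/50 = 0.140000: E[X⁴] = 16 · (1 + 6·0.140000 + 6·(0.140000)² + (0.140000)³) = 16 · 1.960344.

So E[X^4] = 31.365504.


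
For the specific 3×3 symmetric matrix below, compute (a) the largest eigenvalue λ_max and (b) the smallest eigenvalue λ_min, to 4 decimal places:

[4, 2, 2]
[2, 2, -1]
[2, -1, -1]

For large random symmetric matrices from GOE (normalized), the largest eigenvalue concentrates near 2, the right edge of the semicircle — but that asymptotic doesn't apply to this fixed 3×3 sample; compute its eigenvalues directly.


Since M is real symmetric, all three eigenvalues are real; they are the roots of det(λI − M) = λ³ − (tr M) λ² + s λ − det M, where s is the sum of the principal 2×2 minors.
tr M = 4 + 2 + (-1) = 5.
s = (4·2 − 2²) + (4·(-1) − 2²) + (2·(-1) − (-1)²) = 4 + (-8) + (-3) = -7.
det M (expand along row 1) = 4·(-3) − 2·0 + 2·(-6) = -24.
Characteristic polynomial: λ³ − 5λ² − 7λ + 24 = 0.
Substitute λ = y + (tr M)/3 = y + 1.666667 to remove the quadratic term: y³ + p·y + q = 0 with p = s − (tr M)²/3 = -15.333333 and q = −2(tr M)³/27 + (tr M)·s/3 − det M = 3.074074.
Three real roots ⇒ use the trigonometric (Viète) form: r = 2√(−p/3) = 4.521553, φ = arccos(3q/(p·r)) = arccos(-0.133018) = 1.704210 rad.
y_k = r·cos(φ/3 − 2πk/3) for k = 0, 1, 2 gives y = 3.811402, 0.201013, -4.012415.
λ_k = y_k + 1.666667 gives λ = 5.4781, 1.8677, -2.3457 (check: the sum is 5.0000 = tr M).

Hence λ_max = 5.4781 and λ_min = -2.3457.


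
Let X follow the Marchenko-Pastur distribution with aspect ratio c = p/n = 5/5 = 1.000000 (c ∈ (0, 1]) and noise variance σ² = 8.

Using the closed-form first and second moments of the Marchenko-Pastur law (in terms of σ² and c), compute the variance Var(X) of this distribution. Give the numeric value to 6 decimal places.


Recall the MP moments m_1 = E[X] = σ² and m_2 = E[X²] = σ⁴ (1 + c).
m_1 = E[X] = σ² = 8, so m_1² = 64.
m_2 = E[X²] = σ⁴ (1 + c) = 64 · (1 + 1.000000) = 64 · 2.000000 = 128.000000.
(Note m_2 − m_1² simplifies to c · σ⁴ = 1.000000 · 64.)

Var(X) = m_2 − m_1² = 128.000000 − 64 = 64.000000.


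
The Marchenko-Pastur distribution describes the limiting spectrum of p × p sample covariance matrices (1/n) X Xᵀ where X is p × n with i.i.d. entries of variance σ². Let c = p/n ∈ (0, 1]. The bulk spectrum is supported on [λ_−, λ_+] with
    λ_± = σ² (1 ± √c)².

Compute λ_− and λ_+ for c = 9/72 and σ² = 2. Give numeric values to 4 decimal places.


c = 9/72 = 0.125000; √c = 0.353553.
λ_− = σ² (1 − √c)² = 2 · (1 − 0.353553)² = 2 · (0.646447)² = 0.835786.
λ_+ = σ² (1 + √c)² = 2 · (1 + 0.353553)² = 2 · (1.353553)² = 3.664214.

Rounded to 4 decimal places: λ_− ≈ 0.8358, λ_+ ≈ 3.6642.


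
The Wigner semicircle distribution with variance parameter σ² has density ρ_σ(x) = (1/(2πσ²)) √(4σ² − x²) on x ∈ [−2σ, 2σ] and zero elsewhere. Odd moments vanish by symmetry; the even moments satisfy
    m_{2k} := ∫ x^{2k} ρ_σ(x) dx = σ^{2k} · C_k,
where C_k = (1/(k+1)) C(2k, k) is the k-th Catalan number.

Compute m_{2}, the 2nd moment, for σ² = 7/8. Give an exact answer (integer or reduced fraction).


By the scaled semicircle moment identity, m_{2k} = σ^{2k} · C_k with k = 1.
C_1 = (1/(k+1)) · C(2k, k) = (1/2) · C(2, 1) = (1/2) · 2 = 1.
σ^{2k} = (σ²)^k = (7/8)^1 = 7/8.

Therefore m_{2} = σ^{2} · C_1 = (7/8) · 1 = 7/8.


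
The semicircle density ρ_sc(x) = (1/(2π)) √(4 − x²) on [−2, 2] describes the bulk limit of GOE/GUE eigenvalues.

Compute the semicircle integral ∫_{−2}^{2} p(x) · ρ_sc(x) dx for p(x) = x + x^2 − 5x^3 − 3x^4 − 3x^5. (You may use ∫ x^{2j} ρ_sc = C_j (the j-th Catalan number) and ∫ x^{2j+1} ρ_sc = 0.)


Write p(x) = Σ a_i x^i, split into monomials and integrate each against ρ_sc separately.
Using ∫ x^{2j} ρ_sc = C_j = (1/(j+1)) C(2j, j) (Catalan numbers) and ∫ x^{2j+1} ρ_sc = 0 (odd monomials vanish by symmetry):
  i = 1 (odd): ∫ x^1 ρ_sc = 0 (vanishes)
  i = 2 (even): a_2 · C_{1} = 1 · 1 = 1
  i = 3 (odd): ∫ x^3 ρ_sc = 0 (vanishes)
  i = 4 (even): a_4 · C_{2} = -3 · 2 = -6
  i = 5 (odd): ∫ x^5 ρ_sc = 0 (vanishes)

Summing the contributions: ∫_{−2}^{2} p(x) ρ_sc(x) dx = 1 + (-6) = -5.


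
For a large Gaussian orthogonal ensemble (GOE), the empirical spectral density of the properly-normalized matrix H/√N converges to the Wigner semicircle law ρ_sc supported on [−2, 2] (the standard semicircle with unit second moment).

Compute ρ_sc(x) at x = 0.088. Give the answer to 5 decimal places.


ρ_sc(x) = (1/(2π)) √(4 − x²). With x = 0.088:
  4 − x² = 4 − (0.088)² = 4 − 0.007744 = 3.992256.
  √(4 − x²) = 1.998063.
  1/(2π) = 0.159155.
  ρ_sc(0.088) = 0.159155 · 1.998063 = 0.318002.

Rounded to 5 decimal places: ρ_sc(0.088) ≈ 0.31800.


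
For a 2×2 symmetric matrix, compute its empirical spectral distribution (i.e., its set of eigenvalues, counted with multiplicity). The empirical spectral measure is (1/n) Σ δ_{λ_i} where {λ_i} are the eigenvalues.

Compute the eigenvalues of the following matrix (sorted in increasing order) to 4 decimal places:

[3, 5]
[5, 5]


Since M is real symmetric, both eigenvalues are real; they are the roots of det(λI − M) = λ² − (tr M) λ + det M.
tr M = 3 + 5 = 8.
det M = 3·5 − 5² = 15 − 25 = -10.
Characteristic polynomial: λ² − 8λ − 10 = 0.
Discriminant Δ = (tr M)² − 4·det M = 64 − (-40) = 104; √Δ = 10.198039.
λ = (tr M ± √Δ)/2 = (8 ± 10.198039)/2, giving (tr M − √Δ)/2 = -1.0990 and (tr M + √Δ)/2 = 9.0990.

Eigenvalues sorted in increasing order: [-1.0990, 9.0990].


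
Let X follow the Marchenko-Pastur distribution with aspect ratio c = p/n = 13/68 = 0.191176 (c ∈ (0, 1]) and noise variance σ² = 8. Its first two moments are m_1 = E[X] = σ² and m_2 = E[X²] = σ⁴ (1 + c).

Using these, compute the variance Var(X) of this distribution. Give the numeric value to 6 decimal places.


m_1 = E[X] = σ² = 8, so m_1² = 64.
m_2 = E[X²] = σ⁴ (1 + c) = 64 · (1 + 0.191176) = 64 · 1.191176 = 76.235294.
(Note m_2 − m_1² simplifies to c · σ⁴ = 0.191176 · 64.)

Var(X) = m_2 − m_1² = 76.235294 − 64 = 12.235294.


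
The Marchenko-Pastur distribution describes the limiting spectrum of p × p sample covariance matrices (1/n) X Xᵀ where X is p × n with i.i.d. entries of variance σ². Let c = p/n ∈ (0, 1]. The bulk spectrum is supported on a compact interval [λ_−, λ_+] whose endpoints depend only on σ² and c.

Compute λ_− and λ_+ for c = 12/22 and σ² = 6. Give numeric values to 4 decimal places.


c = 12/22 = 0.545455; √c = 0.738549.
λ_− = σ² (1 − √c)² = 6 · (1 − 0.738549)² = 6 · (0.261451)² = 0.410140.
λ_+ = σ² (1 + √c)² = 6 · (1 + 0.738549)² = 6 · (1.738549)² = 18.135315.

Rounded to 4 decimal places: λ_− ≈ 0.4101, λ_+ ≈ 18.1353.


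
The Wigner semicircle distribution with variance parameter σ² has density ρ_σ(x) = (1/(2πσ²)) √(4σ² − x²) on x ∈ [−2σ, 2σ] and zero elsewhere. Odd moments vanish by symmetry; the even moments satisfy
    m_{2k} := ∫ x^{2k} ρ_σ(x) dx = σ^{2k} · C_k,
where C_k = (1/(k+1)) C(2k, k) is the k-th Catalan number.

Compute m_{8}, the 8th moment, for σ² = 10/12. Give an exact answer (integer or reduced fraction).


By the scaled semicircle moment identity, m_{2k} = σ^{2k} · C_k with k = 4.
C_4 = (1/(k+1)) · C(2k, k) = (1/5) · C(8, 4) = (1/5) · 70 = 14.
σ^{2k} = (σ²)^k = (10/12)^4 = 625/1296.

Therefore m_{8} = σ^{8} · C_4 = (625/1296) · 14 = 4375/648.


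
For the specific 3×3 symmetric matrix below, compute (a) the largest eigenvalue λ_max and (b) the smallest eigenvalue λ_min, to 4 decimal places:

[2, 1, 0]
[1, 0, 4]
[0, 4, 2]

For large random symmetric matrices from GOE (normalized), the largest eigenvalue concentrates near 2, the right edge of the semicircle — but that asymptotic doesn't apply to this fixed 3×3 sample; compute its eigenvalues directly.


Since M is real symmetric, all three eigenvalues are real; they are the roots of det(λI − M) = λ³ − (tr M) λ² + s λ − det M, where s is the sum of the principal 2×2 minors.
tr M = 2 + 0 + 2 = 4.
s = (2·0 − 1²) + (2·2 − 0²) + (0·2 − 4²) = -1 + 4 + (-16) = -13.
det M (expand along row 1) = 2·(-16) − 1·2 + 0·4 = -34.
Characteristic polynomial: λ³ − 4λ² − 13λ + 34 = 0.
Substitute λ = y + (tr M)/3 = y + 1.333333 to remove the quadratic term: y³ + p·y + q = 0 with p = s − (tr M)²/3 = -18.333333 and q = −2(tr M)³/27 + (tr M)·s/3 − det M = 11.925926.
Three real roots ⇒ use the trigonometric (Viète) form: r = 2√(−p/3) = 4.944132, φ = arccos(3q/(p·r)) = arccos(-0.394713) = 1.976552 rad.
y_k = r·cos(φ/3 − 2πk/3) for k = 0, 1, 2 gives y = 3.909307, 0.666667, -4.575974.
λ_k = y_k + 1.333333 gives λ = 5.2426, 2.0000, -3.2426 (check: the sum is 4.0000 = tr M).

Hence λ_max = 5.2426 and λ_min = -3.2426.


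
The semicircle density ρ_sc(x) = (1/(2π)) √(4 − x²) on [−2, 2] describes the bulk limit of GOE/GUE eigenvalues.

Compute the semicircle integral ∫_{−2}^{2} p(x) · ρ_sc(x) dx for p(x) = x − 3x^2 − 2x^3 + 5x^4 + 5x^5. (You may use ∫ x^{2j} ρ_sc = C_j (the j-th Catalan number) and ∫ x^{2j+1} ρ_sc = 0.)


Write p(x) = Σ a_i x^i, split into monomials and integrate each against ρ_sc separately.
Using ∫ x^{2j} ρ_sc = C_j = (1/(j+1)) C(2j, j) (Catalan numbers) and ∫ x^{2j+1} ρ_sc = 0 (odd monomials vanish by symmetry):
  i = 1 (odd): ∫ x^1 ρ_sc = 0 (vanishes)
  i = 2 (even): a_2 · C_{1} = -3 · 1 = -3
  i = 3 (odd): ∫ x^3 ρ_sc = 0 (vanishes)
  i = 4 (even): a_4 · C_{2} = 5 · 2 = 10
  i = 5 (odd): ∫ x^5 ρ_sc = 0 (vanishes)

Summing the contributions: ∫_{−2}^{2} p(x) ρ_sc(x) dx = (-3) + 10 = 7.


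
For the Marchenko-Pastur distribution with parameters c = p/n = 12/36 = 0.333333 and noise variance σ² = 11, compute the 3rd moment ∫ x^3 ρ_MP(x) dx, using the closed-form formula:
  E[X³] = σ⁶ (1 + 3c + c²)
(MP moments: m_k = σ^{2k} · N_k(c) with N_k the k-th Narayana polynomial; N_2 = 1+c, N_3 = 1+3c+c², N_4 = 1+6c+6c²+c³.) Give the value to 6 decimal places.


E[X³] = σ⁶ (1 + 3c + c²) (third MP moment). With σ² = 11 (so σ⁶ = 1331) and c = 12/36 = 0.333333: E[X³] = 1331 · (1 + 3·0.333333 + (0.333333)²) = 1331 · 2.111111.

So E[X^3] = 2809.888889.


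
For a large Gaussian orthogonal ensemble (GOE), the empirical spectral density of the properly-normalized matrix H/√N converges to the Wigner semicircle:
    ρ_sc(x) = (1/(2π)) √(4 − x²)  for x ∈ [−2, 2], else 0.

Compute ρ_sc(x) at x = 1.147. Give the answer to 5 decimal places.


ρ_sc(x) = (1/(2π)) √(4 − x²). With x = 1.147:
  4 − x² = 4 − (1.147)² = 4 − 1.315609 = 2.684391.
  √(4 − x²) = 1.638411.
  1/(2π) = 0.159155.
  ρ_sc(1.147) = 0.159155 · 1.638411 = 0.260761.

Rounded to 5 decimal places: ρ_sc(1.147) ≈ 0.26076.


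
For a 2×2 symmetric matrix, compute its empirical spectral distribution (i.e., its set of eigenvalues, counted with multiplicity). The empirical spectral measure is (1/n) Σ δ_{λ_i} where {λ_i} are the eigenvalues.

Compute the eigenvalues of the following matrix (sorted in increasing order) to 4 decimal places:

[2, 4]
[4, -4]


Since M is real symmetric, both eigenvalues are real; they are the roots of det(λI − M) = λ² − (tr M) λ + det M.
tr M = 2 + (-4) = -2.
det M = 2·(-4) − 4² = -8 − 16 = -24.
Characteristic polynomial: λ² + 2λ − 24 = 0.
Discriminant Δ = (tr M)² − 4·det M = 4 − (-96) = 100; √Δ = 10.000000.
λ = (tr M ± √Δ)/2 = (-2 ± 10.000000)/2, giving (tr M − √Δ)/2 = -6.0000 and (tr M + √Δ)/2 = 4.0000.

Eigenvalues sorted in increasing order: [-6.0000, 4.0000].


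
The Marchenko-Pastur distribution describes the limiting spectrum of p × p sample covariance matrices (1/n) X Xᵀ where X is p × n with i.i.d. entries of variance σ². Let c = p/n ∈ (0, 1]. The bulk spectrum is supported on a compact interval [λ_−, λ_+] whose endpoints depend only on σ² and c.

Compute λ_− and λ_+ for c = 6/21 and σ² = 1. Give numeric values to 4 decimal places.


c = 6/21 = 0.285714; √c = 0.534522.
λ_− = σ² (1 − √c)² = 1 · (1 − 0.534522)² = 1 · (0.465478)² = 0.216669.
λ_+ = σ² (1 + √c)² = 1 · (1 + 0.534522)² = 1 · (1.534522)² = 2.354759.

Rounded to 4 decimal places: λ_− ≈ 0.2167, λ_+ ≈ 2.3548.


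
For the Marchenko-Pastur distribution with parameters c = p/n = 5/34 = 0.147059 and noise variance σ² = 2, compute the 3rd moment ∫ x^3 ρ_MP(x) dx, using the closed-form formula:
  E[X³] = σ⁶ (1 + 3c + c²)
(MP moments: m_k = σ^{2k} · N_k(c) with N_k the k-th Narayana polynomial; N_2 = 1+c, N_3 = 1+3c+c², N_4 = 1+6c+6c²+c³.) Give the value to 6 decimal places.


E[X³] = σ⁶ (1 + 3c + c²) (third MP moment). With σ² = 2 (so σ⁶ = 8) and c = 5/34 = 0.147059: E[X³] = 8 · (1 + 3·0.147059 + (0.147059)²) = 8 · 1.462803.

So E[X^3] = 11.702422.


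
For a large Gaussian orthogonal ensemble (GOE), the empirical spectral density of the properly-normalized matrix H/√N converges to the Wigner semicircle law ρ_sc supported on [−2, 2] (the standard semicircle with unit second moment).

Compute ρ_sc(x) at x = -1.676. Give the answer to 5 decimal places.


ρ_sc(x) = (1/(2π)) √(4 − x²). With x = -1.676:
  4 − x² = 4 − (-1.676)² = 4 − 2.808976 = 1.191024.
  √(4 − x²) = 1.091340.
  1/(2π) = 0.159155.
  ρ_sc(-1.676) = 0.159155 · 1.091340 = 0.173692.

Rounded to 5 decimal places: ρ_sc(-1.676) ≈ 0.17369.


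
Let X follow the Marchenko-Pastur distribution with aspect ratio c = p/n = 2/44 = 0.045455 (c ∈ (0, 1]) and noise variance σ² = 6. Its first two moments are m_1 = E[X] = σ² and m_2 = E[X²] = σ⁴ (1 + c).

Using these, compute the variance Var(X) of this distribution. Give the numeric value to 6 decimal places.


m_1 = E[X] = σ² = 6, so m_1² = 36.
m_2 = E[X²] = σ⁴ (1 + c) = 36 · (1 + 0.045455) = 36 · 1.045455 = 37.636364.
(Note m_2 − m_1² simplifies to c · σ⁴ = 0.045455 · 36.)

Var(X) = m_2 − m_1² = 37.636364 − 36 = 1.636364.


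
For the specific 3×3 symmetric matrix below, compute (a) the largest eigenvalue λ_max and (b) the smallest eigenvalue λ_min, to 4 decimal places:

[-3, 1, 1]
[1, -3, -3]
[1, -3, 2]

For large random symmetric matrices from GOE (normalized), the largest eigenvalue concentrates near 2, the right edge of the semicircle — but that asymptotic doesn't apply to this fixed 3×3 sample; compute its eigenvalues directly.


Since M is real symmetric, all three eigenvalues are real; they are the roots of det(λI − M) = λ³ − (tr M) λ² + s λ − det M, where s is the sum of the principal 2×2 minors.
tr M = -3 + (-3) + 2 = -4.
s = ((-3)·(-3) − 1²) + ((-3)·2 − 1²) + ((-3)·2 − (-3)²) = 8 + (-7) + (-15) = -14.
det M (expand along row 1) = (-3)·(-15) − 1·5 + 1·0 = 40.
Characteristic polynomial: λ³ + 4λ² − 14λ − 40 = 0.
Substitute λ = y + (tr M)/3 = y − 1.333333 to remove the quadratic term: y³ + p·y + q = 0 with p = s − (tr M)²/3 = -19.333333 and q = −2(tr M)³/27 + (tr M)·s/3 − det M = -16.592593.
Three real roots ⇒ use the trigonometric (Viète) form: r = 2√(−p/3) = 5.077182, φ = arccos(3q/(p·r)) = arccos(0.507114) = 1.038963 rad.
y_k = r·cos(φ/3 − 2πk/3) for k = 0, 1, 2 gives y = 4.775739, -0.895365, -3.880374.
λ_k = y_k − 1.333333 gives λ = 3.4424, -2.2287, -5.2137 (check: the sum is -4.0000 = tr M).

Hence λ_max = 3.4424 and λ_min = -5.2137.


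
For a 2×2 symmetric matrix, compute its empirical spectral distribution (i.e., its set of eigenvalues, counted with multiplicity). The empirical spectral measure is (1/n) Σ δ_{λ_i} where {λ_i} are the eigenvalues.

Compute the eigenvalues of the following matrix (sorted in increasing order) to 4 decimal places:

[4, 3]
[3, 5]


Since M is real symmetric, both eigenvalues are real; they are the roots of det(λI − M) = λ² − (tr M) λ + det M.
tr M = 4 + 5 = 9.
det M = 4·5 − 3² = 20 − 9 = 11.
Characteristic polynomial: λ² − 9λ + 11 = 0.
Discriminant Δ = (tr M)² − 4·det M = 81 − 44 = 37; √Δ = 6.082763.
λ = (tr M ± √Δ)/2 = (9 ± 6.082763)/2, giving (tr M − √Δ)/2 = 1.4586 and (tr M + √Δ)/2 = 7.5414.

Eigenvalues sorted in increasing order: [1.4586, 7.5414].


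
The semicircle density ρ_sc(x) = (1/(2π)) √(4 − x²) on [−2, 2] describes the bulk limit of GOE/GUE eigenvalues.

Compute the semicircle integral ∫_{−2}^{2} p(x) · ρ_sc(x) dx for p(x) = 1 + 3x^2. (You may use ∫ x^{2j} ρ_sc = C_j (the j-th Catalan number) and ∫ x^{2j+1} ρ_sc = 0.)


Write p(x) = Σ a_i x^i, split into monomials and integrate each against ρ_sc separately.
Using ∫ x^{2j} ρ_sc = C_j = (1/(j+1)) C(2j, j) (Catalan numbers) and ∫ x^{2j+1} ρ_sc = 0 (odd monomials vanish by symmetry):
  i = 0 (even): a_0 · C_{0} = 1 · 1 = 1
  i = 2 (even): a_2 · C_{1} = 3 · 1 = 3

Summing the contributions: ∫_{−2}^{2} p(x) ρ_sc(x) dx = 1 + 3 = 4.


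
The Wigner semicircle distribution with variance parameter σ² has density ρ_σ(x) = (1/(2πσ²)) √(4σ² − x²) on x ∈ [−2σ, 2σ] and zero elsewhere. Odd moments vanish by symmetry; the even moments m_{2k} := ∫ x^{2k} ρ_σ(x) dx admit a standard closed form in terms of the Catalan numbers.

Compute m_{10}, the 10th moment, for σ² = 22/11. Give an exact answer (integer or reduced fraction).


By the scaled semicircle moment identity, m_{2k} = σ^{2k} · C_k with k = 5.
C_5 = (1/(k+1)) · C(2k, k) = (1/6) · C(10, 5) = (1/6) · 252 = 42.
σ^{2k} = (σ²)^k = (22/11)^5 = 32.

Therefore m_{10} = σ^{10} · C_5 = 32 · 42 = 1344.


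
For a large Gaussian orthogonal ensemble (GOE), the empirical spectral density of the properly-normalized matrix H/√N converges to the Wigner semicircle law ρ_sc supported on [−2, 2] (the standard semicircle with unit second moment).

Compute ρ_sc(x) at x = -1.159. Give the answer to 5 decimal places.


ρ_sc(x) = (1/(2π)) √(4 − x²). With x = -1.159:
  4 − x² = 4 − (-1.159)² = 4 − 1.343281 = 2.656719.
  √(4 − x²) = 1.629944.
  1/(2π) = 0.159155.
  ρ_sc(-1.159) = 0.159155 · 1.629944 = 0.259414.

Rounded to 5 decimal places: ρ_sc(-1.159) ≈ 0.25941.


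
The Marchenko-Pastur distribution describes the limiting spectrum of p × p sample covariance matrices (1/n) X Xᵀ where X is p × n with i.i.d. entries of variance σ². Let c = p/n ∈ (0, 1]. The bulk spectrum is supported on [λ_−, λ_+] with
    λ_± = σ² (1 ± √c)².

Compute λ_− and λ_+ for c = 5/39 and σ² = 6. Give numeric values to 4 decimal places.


c = 5/39 = 0.128205; √c = 0.358057.
λ_− = σ² (1 − √c)² = 6 · (1 − 0.358057)² = 6 · (0.641943)² = 2.472542.
λ_+ = σ² (1 + √c)² = 6 · (1 + 0.358057)² = 6 · (1.358057)² = 11.065920.

Rounded to 4 decimal places: λ_− ≈ 2.4725, λ_+ ≈ 11.0659.


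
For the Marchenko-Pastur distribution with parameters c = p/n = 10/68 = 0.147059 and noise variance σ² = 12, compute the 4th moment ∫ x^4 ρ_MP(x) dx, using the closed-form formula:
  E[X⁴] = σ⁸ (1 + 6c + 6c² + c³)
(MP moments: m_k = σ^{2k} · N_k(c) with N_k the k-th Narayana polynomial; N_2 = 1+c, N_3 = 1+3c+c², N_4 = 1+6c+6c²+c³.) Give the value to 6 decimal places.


E[X⁴] = σ⁸ (1 + 6c + 6c² + c³) (fourth MP moment). With σ² = 12 (so σ⁸ = 20736) and c = 10/68 = 0.147059: E[X⁴] = 20736 · (1 + 6·0.147059 + 6·(0.147059)² + (0.147059)³) = 20736 · 2.015291.

So E[X^4] = 41789.075514.


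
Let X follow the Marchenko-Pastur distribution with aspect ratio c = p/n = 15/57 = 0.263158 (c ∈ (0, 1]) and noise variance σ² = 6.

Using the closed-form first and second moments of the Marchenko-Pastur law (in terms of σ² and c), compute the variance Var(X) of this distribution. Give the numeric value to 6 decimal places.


Recall the MP moments m_1 = E[X] = σ² and m_2 = E[X²] = σ⁴ (1 + c).
m_1 = E[X] = σ² = 6, so m_1² = 36.
m_2 = E[X²] = σ⁴ (1 + c) = 36 · (1 + 0.263158) = 36 · 1.263158 = 45.473684.
(Note m_2 − m_1² simplifies to c · σ⁴ = 0.263158 · 36.)

Var(X) = m_2 − m_1² = 45.473684 − 36 = 9.473684.


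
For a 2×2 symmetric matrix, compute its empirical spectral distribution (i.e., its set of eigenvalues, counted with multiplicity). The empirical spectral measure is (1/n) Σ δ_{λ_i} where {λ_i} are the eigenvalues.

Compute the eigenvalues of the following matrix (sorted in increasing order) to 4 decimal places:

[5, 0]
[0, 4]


Since M is real symmetric, both eigenvalues are real; they are the roots of det(λI − M) = λ² − (tr M) λ + det M.
tr M = 5 + 4 = 9.
det M = 5·4 − 0² = 20 − 0 = 20.
Characteristic polynomial: λ² − 9λ + 20 = 0.
Discriminant Δ = (tr M)² − 4·det M = 81 − 80 = 1; √Δ = 1.000000.
λ = (tr M ± √Δ)/2 = (9 ± 1.000000)/2, giving (tr M − √Δ)/2 = 4.0000 and (tr M + √Δ)/2 = 5.0000.

Eigenvalues sorted in increasing order: [4.0000, 5.0000].


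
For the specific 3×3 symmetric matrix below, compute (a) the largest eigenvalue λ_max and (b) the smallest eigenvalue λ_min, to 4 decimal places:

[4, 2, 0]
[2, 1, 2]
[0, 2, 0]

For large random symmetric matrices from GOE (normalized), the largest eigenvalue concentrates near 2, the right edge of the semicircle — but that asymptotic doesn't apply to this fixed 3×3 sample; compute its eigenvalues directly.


Since M is real symmetric, all three eigenvalues are real; they are the roots of det(λI − M) = λ³ − (tr M) λ² + s λ − det M, where s is the sum of the principal 2×2 minors.
tr M = 4 + 1 + 0 = 5.
s = (4·1 − 2²) + (4·0 − 0²) + (1·0 − 2²) = 0 + 0 + (-4) = -4.
det M (expand along row 1) = 4·(-4) − 2·0 + 0·4 = -16.
Characteristic polynomial: λ³ − 5λ² − 4λ + 16 = 0.
Substitute λ = y + (tr M)/3 = y + 1.666667 to remove the quadratic term: y³ + p·y + q = 0 with p = s − (tr M)²/3 = -12.333333 and q = −2(tr M)³/27 + (tr M)·s/3 − det M = 0.074074.
Three real roots ⇒ use the trigonometric (Viète) form: r = 2√(−p/3) = 4.055175, φ = arccos(3q/(p·r)) = arccos(-0.004443) = 1.575240 rad.
y_k = r·cos(φ/3 − 2πk/3) for k = 0, 1, 2 gives y = 3.508878, 0.006006, -3.514884.
λ_k = y_k + 1.666667 gives λ = 5.1755, 1.6727, -1.8482 (check: the sum is 5.0000 = tr M).

Hence λ_max = 5.1755 and λ_min = -1.8482.


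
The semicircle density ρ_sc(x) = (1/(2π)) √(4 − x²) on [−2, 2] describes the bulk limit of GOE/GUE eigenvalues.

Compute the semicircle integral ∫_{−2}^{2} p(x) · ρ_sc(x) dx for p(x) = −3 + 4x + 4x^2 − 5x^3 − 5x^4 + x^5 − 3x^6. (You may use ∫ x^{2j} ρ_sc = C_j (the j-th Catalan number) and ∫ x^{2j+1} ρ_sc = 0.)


Write p(x) = Σ a_i x^i, split into monomials and integrate each against ρ_sc separately.
Using ∫ x^{2j} ρ_sc = C_j = (1/(j+1)) C(2j, j) (Catalan numbers) and ∫ x^{2j+1} ρ_sc = 0 (odd monomials vanish by symmetry):
  i = 0 (even): a_0 · C_{0} = -3 · 1 = -3
  i = 1 (odd): ∫ x^1 ρ_sc = 0 (vanishes)
  i = 2 (even): a_2 · C_{1} = 4 · 1 = 4
  i = 3 (odd): ∫ x^3 ρ_sc = 0 (vanishes)
  i = 4 (even): a_4 · C_{2} = -5 · 2 = -10
  i = 5 (odd): ∫ x^5 ρ_sc = 0 (vanishes)
  i = 6 (even): a_6 · C_{3} = -3 · 5 = -15

Summing the contributions: ∫_{−2}^{2} p(x) ρ_sc(x) dx = (-3) + 4 + (-10) + (-15) = -24.


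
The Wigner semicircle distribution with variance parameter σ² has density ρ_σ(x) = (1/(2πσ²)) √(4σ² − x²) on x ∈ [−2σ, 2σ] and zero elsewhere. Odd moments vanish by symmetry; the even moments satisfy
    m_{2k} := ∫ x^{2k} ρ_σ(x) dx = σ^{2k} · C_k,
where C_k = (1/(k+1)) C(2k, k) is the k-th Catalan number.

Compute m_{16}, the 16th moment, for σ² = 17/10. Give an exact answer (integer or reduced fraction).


By the scaled semicircle moment identity, m_{2k} = σ^{2k} · C_k with k = 8.
C_8 = (1/(k+1)) · C(2k, k) = (1/9) · C(16, 8) = (1/9) · 12870 = 1430.
σ^{2k} = (σ²)^k = (17/10)^8 = 6975757441/100000000.

Therefore m_{16} = σ^{16} · C_8 = (6975757441/100000000) · 1430 = 997533314063/10000000.


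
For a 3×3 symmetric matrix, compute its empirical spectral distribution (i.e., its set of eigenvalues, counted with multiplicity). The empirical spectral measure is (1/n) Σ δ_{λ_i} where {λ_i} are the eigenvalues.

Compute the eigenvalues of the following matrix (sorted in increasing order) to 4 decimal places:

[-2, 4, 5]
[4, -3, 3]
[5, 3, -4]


Since M is real symmetric, all three eigenvalues are real; they are the roots of det(λI − M) = λ³ − (tr M) λ² + s λ − det M, where s is the sum of the principal 2×2 minors.
tr M = -2 + (-3) + (-4) = -9.
s = ((-2)·(-3) − 4²) + ((-2)·(-4) − 5²) + ((-3)·(-4) − 3²) = -10 + (-17) + 3 = -24.
det M (expand along row 1) = (-2)·3 − 4·(-31) + 5·27 = 253.
Characteristic polynomial: λ³ + 9λ² − 24λ − 253 = 0.
Substitute λ = y + (tr M)/3 = y − 3.000000 to remove the quadratic term: y³ + p·y + q = 0 with p = s − (tr M)²/3 = -51.000000 and q = −2(tr M)³/27 + (tr M)·s/3 − det M = -127.000000.
Three real roots ⇒ use the trigonometric (Viète) form: r = 2√(−p/3) = 8.246211, φ = arccos(3q/(p·r)) = arccos(0.905942) = 0.437197 rad.
y_k = r·cos(φ/3 − 2πk/3) for k = 0, 1, 2 gives y = 8.158800, -3.042342, -5.116458.
λ_k = y_k − 3.000000 gives λ = 5.1588, -6.0423, -8.1165 (check: the sum is -9.0000 = tr M).

Eigenvalues sorted in increasing order: [-8.1165, -6.0423, 5.1588].


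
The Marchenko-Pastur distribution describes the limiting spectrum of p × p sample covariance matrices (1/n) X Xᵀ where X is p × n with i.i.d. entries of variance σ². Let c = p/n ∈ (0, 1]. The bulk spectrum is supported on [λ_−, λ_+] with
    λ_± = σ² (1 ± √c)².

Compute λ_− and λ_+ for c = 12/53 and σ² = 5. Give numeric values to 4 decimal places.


c = 12/53 = 0.226415; √c = 0.475831.
λ_− = σ² (1 − √c)² = 5 · (1 − 0.475831)² = 5 · (0.524169)² = 1.373766.
λ_+ = σ² (1 + √c)² = 5 · (1 + 0.475831)² = 5 · (1.475831)² = 10.890385.

Rounded to 4 decimal places: λ_− ≈ 1.3738, λ_+ ≈ 10.8904.


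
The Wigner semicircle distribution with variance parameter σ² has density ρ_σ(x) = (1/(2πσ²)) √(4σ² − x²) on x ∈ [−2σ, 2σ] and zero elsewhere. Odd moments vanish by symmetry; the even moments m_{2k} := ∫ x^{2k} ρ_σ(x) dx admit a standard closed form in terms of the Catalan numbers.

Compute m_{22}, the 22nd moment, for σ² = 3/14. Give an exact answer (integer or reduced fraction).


By the scaled semicircle moment identity, m_{2k} = σ^{2k} · C_k with k = 11.
C_11 = (1/(k+1)) · C(2k, k) = (1/12) · C(22, 11) = (1/12) · 705432 = 58786.
σ^{2k} = (σ²)^k = (3/14)^11 = 177147/4049565169664.

Therefore m_{22} = σ^{22} · C_11 = (177147/4049565169664) · 58786 = 743840253/289254654976.


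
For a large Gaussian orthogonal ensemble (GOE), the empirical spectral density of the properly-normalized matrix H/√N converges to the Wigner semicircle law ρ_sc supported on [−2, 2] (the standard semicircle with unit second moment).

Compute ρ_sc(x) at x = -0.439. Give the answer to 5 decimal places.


ρ_sc(x) = (1/(2π)) √(4 − x²). With x = -0.439:
  4 − x² = 4 − (-0.439)² = 4 − 0.192721 = 3.807279.
  √(4 − x²) = 1.951225.
  1/(2π) = 0.159155.
  ρ_sc(-0.439) = 0.159155 · 1.951225 = 0.310547.

Rounded to 5 decimal places: ρ_sc(-0.439) ≈ 0.31055.


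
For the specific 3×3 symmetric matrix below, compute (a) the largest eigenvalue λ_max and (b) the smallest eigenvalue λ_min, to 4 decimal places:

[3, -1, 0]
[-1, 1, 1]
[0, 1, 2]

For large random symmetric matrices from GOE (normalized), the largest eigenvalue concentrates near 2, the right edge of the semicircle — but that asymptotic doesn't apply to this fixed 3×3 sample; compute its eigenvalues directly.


Since M is real symmetric, all three eigenvalues are real; they are the roots of det(λI − M) = λ³ − (tr M) λ² + s λ − det M, where s is the sum of the principal 2×2 minors.
tr M = 3 + 1 + 2 = 6.
s = (3·1 − (-1)²) + (3·2 − 0²) + (1·2 − 1²) = 2 + 6 + 1 = 9.
det M (expand along row 1) = 3·1 − (-1)·(-2) + 0·(-1) = 1.
Characteristic polynomial: λ³ − 6λ² + 9λ − 1 = 0.
Substitute λ = y + (tr M)/3 = y + 2.000000 to remove the quadratic term: y³ + p·y + q = 0 with p = s − (tr M)²/3 = -3.000000 and q = −2(tr M)³/27 + (tr M)·s/3 − det M = 1.000000.
Three real roots ⇒ use the trigonometric (Viète) form: r = 2√(−p/3) = 2.000000, φ = arccos(3q/(p·r)) = arccos(-0.500000) = 2.094395 rad.
y_k = r·cos(φ/3 − 2πk/3) for k = 0, 1, 2 gives y = 1.532089, 0.347296, -1.879385.
λ_k = y_k + 2.000000 gives λ = 3.5321, 2.3473, 0.1206 (check: the sum is 6.0000 = tr M).

Hence λ_max = 3.5321 and λ_min = 0.1206.


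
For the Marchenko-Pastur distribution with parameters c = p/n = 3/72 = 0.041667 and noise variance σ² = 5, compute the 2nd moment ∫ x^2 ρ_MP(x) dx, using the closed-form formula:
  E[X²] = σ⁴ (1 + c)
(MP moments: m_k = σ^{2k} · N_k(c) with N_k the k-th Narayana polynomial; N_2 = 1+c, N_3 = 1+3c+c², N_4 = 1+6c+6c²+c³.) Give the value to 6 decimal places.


E[X²] = σ⁴ (1 + c) (second MP moment). With σ² = 5 (so σ⁴ = 25) and c = 3/72 = 0.041667: E[X²] = 25 · (1 + 0.041667) = 25 · 1.041667.

So E[X^2] = 26.041667.


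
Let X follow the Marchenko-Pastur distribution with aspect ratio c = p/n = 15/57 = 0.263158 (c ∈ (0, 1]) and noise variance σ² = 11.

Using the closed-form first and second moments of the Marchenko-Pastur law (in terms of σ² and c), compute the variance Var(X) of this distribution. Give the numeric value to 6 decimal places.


Recall the MP moments m_1 = E[X] = σ² and m_2 = E[X²] = σ⁴ (1 + c).
m_1 = E[X] = σ² = 11, so m_1² = 121.
m_2 = E[X²] = σ⁴ (1 + c) = 121 · (1 + 0.263158) = 121 · 1.263158 = 152.842105.
(Note m_2 − m_1² simplifies to c · σ⁴ = 0.263158 · 121.)

Var(X) = m_2 − m_1² = 152.842105 − 121 = 31.842105.


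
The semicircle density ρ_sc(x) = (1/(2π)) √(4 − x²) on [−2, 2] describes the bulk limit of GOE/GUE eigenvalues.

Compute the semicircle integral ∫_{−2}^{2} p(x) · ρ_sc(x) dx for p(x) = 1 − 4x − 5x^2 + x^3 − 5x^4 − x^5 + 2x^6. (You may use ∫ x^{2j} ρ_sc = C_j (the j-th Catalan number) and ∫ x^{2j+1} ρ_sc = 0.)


Write p(x) = Σ a_i x^i, split into monomials and integrate each against ρ_sc separately.
Using ∫ x^{2j} ρ_sc = C_j = (1/(j+1)) C(2j, j) (Catalan numbers) and ∫ x^{2j+1} ρ_sc = 0 (odd monomials vanish by symmetry):
  i = 0 (even): a_0 · C_{0} = 1 · 1 = 1
  i = 1 (odd): ∫ x^1 ρ_sc = 0 (vanishes)
  i = 2 (even): a_2 · C_{1} = -5 · 1 = -5
  i = 3 (odd): ∫ x^3 ρ_sc = 0 (vanishes)
  i = 4 (even): a_4 · C_{2} = -5 · 2 = -10
  i = 5 (odd): ∫ x^5 ρ_sc = 0 (vanishes)
  i = 6 (even): a_6 · C_{3} = 2 · 5 = 10

Summing the contributions: ∫_{−2}^{2} p(x) ρ_sc(x) dx = 1 + (-5) + (-10) + 10 = -4.


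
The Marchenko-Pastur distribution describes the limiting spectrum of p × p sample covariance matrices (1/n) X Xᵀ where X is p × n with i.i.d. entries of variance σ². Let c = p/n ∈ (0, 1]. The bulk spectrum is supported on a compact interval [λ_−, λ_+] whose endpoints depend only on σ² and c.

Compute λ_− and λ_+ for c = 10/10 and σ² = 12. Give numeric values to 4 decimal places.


c = 10/10 = 1.000000; √c = 1.000000.
λ_− = σ² (1 − √c)² = 12 · (1 − 1.000000)² = 12 · (0.000000)² = 0.000000.
λ_+ = σ² (1 + √c)² = 12 · (1 + 1.000000)² = 12 · (2.000000)² = 48.000000.

Rounded to 4 decimal places: λ_− ≈ 0.0000, λ_+ ≈ 48.0000.


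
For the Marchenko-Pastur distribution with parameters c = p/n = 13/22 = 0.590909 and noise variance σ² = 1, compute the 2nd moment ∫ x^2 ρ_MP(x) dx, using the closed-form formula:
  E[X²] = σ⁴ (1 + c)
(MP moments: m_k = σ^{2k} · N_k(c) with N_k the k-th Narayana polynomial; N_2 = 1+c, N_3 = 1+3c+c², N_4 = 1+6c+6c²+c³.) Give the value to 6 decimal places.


E[X²] = σ⁴ (1 + c) (second MP moment). With σ² = 1 (so σ⁴ = 1) and c = 13/22 = 0.590909: E[X²] = 1 · (1 + 0.590909) = 1 · 1.590909.

So E[X^2] = 1.590909.


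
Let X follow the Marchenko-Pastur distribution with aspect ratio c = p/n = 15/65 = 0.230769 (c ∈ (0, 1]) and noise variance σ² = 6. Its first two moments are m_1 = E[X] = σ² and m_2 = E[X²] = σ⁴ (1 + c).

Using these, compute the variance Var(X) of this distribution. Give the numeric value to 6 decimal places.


m_1 = E[X] = σ² = 6, so m_1² = 36.
m_2 = E[X²] = σ⁴ (1 + c) = 36 · (1 + 0.230769) = 36 · 1.230769 = 44.307692.
(Note m_2 − m_1² simplifies to c · σ⁴ = 0.230769 · 36.)

Var(X) = m_2 − m_1² = 44.307692 − 36 = 8.307692.


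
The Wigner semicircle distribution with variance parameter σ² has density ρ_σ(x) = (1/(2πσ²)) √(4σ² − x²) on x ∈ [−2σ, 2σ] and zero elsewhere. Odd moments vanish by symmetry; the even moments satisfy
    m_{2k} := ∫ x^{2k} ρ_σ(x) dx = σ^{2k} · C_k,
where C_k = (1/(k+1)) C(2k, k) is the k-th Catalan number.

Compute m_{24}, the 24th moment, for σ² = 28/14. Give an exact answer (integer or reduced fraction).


By the scaled semicircle moment identity, m_{2k} = σ^{2k} · C_k with k = 12.
C_12 = (1/(k+1)) · C(2k, k) = (1/13) · C(24, 12) = (1/13) · 2704156 = 208012.
σ^{2k} = (σ²)^k = (28/14)^12 = 4096.

Therefore m_{24} = σ^{24} · C_12 = 4096 · 208012 = 852017152.


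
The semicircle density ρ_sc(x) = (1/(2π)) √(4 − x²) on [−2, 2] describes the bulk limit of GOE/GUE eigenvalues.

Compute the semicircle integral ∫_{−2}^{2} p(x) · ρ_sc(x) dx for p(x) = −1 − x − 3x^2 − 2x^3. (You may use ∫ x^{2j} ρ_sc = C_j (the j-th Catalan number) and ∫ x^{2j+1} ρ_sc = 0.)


Write p(x) = Σ a_i x^i, split into monomials and integrate each against ρ_sc separately.
Using ∫ x^{2j} ρ_sc = C_j = (1/(j+1)) C(2j, j) (Catalan numbers) and ∫ x^{2j+1} ρ_sc = 0 (odd monomials vanish by symmetry):
  i = 0 (even): a_0 · C_{0} = -1 · 1 = -1
  i = 1 (odd): ∫ x^1 ρ_sc = 0 (vanishes)
  i = 2 (even): a_2 · C_{1} = -3 · 1 = -3
  i = 3 (odd): ∫ x^3 ρ_sc = 0 (vanishes)

Summing the contributions: ∫_{−2}^{2} p(x) ρ_sc(x) dx = (-1) + (-3) = -4.


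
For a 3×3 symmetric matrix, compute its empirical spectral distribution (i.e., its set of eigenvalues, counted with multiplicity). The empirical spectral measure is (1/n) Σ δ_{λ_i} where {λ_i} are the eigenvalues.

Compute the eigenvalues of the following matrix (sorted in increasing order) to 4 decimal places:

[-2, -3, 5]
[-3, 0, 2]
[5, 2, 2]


Since M is real symmetric, all three eigenvalues are real; they are the roots of det(λI − M) = λ³ − (tr M) λ² + s λ − det M, where s is the sum of the principal 2×2 minors.
tr M = -2 + 0 + 2 = 0.
s = ((-2)·0 − (-3)²) + ((-2)·2 − 5²) + (0·2 − 2²) = -9 + (-29) + (-4) = -42.
det M (expand along row 1) = (-2)·(-4) − (-3)·(-16) + 5·(-6) = -70.
Characteristic polynomial: λ³ − 42λ + 70 = 0.
Substitute λ = y + (tr M)/3 = y + 0.000000 to remove the quadratic term: y³ + p·y + q = 0 with p = s − (tr M)²/3 = -42.000000 and q = −2(tr M)³/27 + (tr M)·s/3 − det M = 70.000000.
Three real roots ⇒ use the trigonometric (Viète) form: r = 2√(−p/3) = 7.483315, φ = arccos(3q/(p·r)) = arccos(-0.668153) = 2.302520 rad.
y_k = r·cos(φ/3 − 2πk/3) for k = 0, 1, 2 gives y = 5.385324, 1.807196, -7.192519.
λ_k = y_k + 0.000000 gives λ = 5.3853, 1.8072, -7.1925 (check: the sum is 0.0000 = tr M).

Eigenvalues sorted in increasing order: [-7.1925, 1.8072, 5.3853].


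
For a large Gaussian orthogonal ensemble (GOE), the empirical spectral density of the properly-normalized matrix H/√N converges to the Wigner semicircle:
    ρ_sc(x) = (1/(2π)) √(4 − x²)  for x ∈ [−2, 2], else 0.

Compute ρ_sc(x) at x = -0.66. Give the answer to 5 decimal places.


ρ_sc(x) = (1/(2π)) √(4 − x²). With x = -0.66:
  4 − x² = 4 − (-0.66)² = 4 − 0.435600 = 3.564400.
  √(4 − x²) = 1.887962.
  1/(2π) = 0.159155.
  ρ_sc(-0.66) = 0.159155 · 1.887962 = 0.300478.

Rounded to 5 decimal places: ρ_sc(-0.66) ≈ 0.30048.


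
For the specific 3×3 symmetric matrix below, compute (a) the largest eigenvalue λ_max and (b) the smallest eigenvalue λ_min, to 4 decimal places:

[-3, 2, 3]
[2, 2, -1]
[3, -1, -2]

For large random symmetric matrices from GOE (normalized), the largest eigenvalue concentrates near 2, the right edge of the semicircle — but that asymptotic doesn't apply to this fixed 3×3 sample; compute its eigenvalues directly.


Since M is real symmetric, all three eigenvalues are real; they are the roots of det(λI − M) = λ³ − (tr M) λ² + s λ − det M, where s is the sum of the principal 2×2 minors.
tr M = -3 + 2 + (-2) = -3.
s = ((-3)·2 − 2²) + ((-3)·(-2) − 3²) + (2·(-2) − (-1)²) = -10 + (-3) + (-5) = -18.
det M (expand along row 1) = (-3)·(-5) − 2·(-1) + 3·(-8) = -7.
Characteristic polynomial: λ³ + 3λ² − 18λ + 7 = 0.
Substitute λ = y + (tr M)/3 = y − 1.000000 to remove the quadratic term: y³ + p·y + q = 0 with p = s − (tr M)²/3 = -21.000000 and q = −2(tr M)³/27 + (tr M)·s/3 − det M = 27.000000.
Three real roots ⇒ use the trigonometric (Viète) form: r = 2√(−p/3) = 5.291503, φ = arccos(3q/(p·r)) = arccos(-0.728931) = 2.387556 rad.
y_k = r·cos(φ/3 − 2πk/3) for k = 0, 1, 2 gives y = 3.702339, 1.422898, -5.125237.
λ_k = y_k − 1.000000 gives λ = 2.7023, 0.4229, -6.1252 (check: the sum is -3.0000 = tr M).

Hence λ_max = 2.7023 and λ_min = -6.1252.
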